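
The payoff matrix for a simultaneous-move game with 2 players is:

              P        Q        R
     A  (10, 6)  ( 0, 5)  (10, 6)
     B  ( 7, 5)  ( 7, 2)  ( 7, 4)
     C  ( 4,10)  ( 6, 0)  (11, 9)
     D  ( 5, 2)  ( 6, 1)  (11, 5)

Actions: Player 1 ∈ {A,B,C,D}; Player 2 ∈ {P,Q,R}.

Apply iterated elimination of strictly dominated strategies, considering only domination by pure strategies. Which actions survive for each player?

P2 drop Q (P beats it: A:6>5 B:5>2 C:10>0 D:2>1)
P1 drop B (A beats it: P:10>7 R:10>7)
P1→{A,C,D} P2→{P,R}

Remaining: P1:{A,C,D} P2:{P,R}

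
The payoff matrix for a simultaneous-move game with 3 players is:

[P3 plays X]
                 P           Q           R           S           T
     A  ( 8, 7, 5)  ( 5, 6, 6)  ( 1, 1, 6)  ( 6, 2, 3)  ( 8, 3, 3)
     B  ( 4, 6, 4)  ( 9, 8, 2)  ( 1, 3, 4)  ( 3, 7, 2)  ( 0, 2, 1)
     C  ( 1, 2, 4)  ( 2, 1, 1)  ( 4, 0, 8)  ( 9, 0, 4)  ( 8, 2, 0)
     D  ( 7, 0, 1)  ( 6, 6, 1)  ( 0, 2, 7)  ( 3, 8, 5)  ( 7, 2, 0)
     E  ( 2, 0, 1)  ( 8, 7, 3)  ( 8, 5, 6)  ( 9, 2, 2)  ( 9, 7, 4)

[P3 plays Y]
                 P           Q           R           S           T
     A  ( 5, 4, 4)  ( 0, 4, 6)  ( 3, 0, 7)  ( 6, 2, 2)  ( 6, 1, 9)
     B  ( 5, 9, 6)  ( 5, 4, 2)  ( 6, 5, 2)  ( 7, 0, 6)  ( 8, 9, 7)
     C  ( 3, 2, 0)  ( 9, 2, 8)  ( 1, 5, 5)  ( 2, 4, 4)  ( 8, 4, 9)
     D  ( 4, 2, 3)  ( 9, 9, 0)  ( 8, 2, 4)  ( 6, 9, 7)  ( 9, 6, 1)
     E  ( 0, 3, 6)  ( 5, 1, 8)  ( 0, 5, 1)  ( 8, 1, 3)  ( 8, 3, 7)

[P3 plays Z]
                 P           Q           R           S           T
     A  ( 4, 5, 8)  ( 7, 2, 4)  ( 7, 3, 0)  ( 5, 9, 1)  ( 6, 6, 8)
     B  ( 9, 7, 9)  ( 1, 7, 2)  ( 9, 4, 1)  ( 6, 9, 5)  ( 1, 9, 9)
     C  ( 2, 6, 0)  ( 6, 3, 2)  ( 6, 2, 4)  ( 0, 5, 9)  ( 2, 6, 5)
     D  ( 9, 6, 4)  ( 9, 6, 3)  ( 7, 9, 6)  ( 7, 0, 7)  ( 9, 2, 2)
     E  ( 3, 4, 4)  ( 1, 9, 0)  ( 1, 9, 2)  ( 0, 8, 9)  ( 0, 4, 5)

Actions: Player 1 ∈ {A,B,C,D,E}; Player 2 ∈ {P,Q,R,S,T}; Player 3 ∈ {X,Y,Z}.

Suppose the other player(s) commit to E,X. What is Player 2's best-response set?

BR_2 = {Q,T}

u_2(P vs E,X) = 0
u_2(Q vs E,X) = 7
u_2(R vs E,X) = 5
u_2(S vs E,X) = 2
u_2(T vs E,X) = 7
max payoff 7 at {Q,T}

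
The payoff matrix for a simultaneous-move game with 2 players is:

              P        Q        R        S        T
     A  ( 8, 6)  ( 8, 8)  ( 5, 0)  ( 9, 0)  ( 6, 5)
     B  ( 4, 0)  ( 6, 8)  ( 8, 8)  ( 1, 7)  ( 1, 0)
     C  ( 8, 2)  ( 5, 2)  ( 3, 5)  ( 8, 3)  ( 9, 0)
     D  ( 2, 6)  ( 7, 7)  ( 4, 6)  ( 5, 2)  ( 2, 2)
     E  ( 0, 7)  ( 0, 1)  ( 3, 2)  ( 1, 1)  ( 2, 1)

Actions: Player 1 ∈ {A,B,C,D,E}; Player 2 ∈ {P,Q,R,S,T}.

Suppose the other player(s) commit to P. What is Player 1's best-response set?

P1 best: {A,C}

u_1(A vs P) = 8
u_1(B vs P) = 4
u_1(C vs P) = 8
u_1(D vs P) = 2
u_1(E vs P) = 0
max payoff 8 at {A,C}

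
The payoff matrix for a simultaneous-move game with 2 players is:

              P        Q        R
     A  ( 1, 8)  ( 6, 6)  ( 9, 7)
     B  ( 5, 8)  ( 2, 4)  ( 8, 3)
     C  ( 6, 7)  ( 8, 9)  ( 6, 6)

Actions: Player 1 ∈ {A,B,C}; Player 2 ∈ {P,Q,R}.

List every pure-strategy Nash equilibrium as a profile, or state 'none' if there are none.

NE set: (C,Q)

(A,P): not NE [P1→C gives 6>1]
(A,Q): not NE [P1→C gives 8>6; P2→P gives 8>6]
(A,R): not NE [P2→P gives 8>7]
(B,P): not NE [P1→C gives 6>5]
(B,Q): not NE [P1→C gives 8>2; P2→P gives 8>4]
(B,R): not NE [P1→A gives 9>8; P2→P gives 8>3]
(C,P): not NE [P2→Q gives 9>7]
(C,Q): NE
(C,R): not NE [P1→A gives 9>6; P2→Q gives 9>6]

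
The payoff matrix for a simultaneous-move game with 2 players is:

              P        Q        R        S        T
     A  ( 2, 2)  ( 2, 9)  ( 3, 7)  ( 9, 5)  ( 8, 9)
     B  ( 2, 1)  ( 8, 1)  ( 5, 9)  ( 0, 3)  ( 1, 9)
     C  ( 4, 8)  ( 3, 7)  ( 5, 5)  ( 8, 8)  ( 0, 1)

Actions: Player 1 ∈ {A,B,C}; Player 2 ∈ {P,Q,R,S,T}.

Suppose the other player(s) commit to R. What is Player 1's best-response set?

u_1(A vs R) = 3
u_1(B vs R) = 5
u_1(C vs R) = 5
max payoff 5 at {B,C}

P1 best: {B,C}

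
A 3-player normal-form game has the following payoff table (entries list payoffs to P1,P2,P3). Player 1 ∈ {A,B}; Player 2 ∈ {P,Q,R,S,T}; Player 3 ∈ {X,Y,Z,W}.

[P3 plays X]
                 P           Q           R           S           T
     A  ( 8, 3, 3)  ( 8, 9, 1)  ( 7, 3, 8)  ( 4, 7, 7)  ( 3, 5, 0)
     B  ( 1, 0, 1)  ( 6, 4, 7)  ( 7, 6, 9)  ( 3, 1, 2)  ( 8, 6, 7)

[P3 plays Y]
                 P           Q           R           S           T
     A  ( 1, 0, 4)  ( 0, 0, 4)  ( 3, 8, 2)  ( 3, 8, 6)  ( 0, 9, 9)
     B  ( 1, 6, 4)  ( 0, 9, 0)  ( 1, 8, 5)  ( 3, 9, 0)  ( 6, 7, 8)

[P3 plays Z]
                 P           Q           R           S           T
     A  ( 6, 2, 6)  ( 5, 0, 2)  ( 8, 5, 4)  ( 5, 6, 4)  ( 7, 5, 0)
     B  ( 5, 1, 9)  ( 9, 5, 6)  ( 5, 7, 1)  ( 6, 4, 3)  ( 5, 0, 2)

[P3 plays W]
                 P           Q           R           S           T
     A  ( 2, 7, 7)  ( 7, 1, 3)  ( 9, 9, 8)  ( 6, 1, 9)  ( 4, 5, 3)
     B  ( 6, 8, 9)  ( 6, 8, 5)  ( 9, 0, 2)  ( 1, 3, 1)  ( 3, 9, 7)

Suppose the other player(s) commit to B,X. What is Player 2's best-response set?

argmax u_2 = {R,T}

u_2(P vs B,X) = 0
u_2(Q vs B,X) = 4
u_2(R vs B,X) = 6
u_2(S vs B,X) = 1
u_2(T vs B,X) = 6
max payoff 6 at {R,T}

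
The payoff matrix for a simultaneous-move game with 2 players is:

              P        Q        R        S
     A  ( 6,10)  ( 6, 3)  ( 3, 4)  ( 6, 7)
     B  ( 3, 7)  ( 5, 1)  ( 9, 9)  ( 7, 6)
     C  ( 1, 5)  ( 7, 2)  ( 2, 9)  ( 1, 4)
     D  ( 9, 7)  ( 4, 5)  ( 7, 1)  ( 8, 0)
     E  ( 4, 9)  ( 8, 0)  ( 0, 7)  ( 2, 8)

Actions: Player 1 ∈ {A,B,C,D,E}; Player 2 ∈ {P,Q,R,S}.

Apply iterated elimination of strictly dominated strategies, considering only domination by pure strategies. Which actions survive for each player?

P2 drop Q (P beats it: A:10>3 B:7>1 C:5>2 D:7>5 E:9>0)
P1 drop A (D beats it: P:9>6 R:7>3 S:8>6)
P1 drop C (B beats it: P:3>1 R:9>2 S:7>1)
P1 drop E (D beats it: P:9>4 R:7>0 S:8>2)
P2 drop S (P beats it: B:7>6 D:7>0)
P1→{B,D} P2→{P,R}

IESDS → P1:{B,D} P2:{P,R}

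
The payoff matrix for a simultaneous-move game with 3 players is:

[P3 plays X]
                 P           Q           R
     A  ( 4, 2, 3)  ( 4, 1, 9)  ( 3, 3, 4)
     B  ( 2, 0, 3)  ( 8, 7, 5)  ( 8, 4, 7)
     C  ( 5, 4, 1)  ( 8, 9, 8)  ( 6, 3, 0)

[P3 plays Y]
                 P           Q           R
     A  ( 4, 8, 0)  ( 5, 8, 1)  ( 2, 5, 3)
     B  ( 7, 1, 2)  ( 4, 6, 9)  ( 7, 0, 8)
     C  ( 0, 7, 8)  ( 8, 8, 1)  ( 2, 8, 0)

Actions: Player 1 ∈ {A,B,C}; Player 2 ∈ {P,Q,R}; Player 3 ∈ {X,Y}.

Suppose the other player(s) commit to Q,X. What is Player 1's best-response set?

u_1(A vs Q,X) = 4
u_1(B vs Q,X) = 8
u_1(C vs Q,X) = 8
max payoff 8 at {B,C}

P1 best: {B,C}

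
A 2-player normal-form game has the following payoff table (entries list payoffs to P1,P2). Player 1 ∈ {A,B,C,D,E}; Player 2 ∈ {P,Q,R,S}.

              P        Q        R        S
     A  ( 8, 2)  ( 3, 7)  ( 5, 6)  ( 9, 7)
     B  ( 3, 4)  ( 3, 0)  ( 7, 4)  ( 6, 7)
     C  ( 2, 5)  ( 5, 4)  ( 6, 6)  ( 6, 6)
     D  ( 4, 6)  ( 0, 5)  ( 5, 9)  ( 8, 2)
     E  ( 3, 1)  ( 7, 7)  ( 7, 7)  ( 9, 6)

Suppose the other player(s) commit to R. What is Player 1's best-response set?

BR_1 = {B,E}

u_1(A vs R) = 5
u_1(B vs R) = 7
u_1(C vs R) = 6
u_1(D vs R) = 5
u_1(E vs R) = 7
max payoff 7 at {B,E}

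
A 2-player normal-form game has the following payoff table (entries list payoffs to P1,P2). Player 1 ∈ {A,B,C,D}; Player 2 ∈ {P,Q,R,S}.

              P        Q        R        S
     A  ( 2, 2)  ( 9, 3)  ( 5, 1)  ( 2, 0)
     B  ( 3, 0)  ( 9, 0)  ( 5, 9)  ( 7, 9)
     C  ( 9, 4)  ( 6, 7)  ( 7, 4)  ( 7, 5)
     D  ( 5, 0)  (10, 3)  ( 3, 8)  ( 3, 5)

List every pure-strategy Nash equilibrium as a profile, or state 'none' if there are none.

(A,P): not NE [P1→C gives 9>2; P2→Q gives 3>2]
(A,Q): not NE [P1→D gives 10>9]
(A,R): not NE [P1→C gives 7>5; P2→Q gives 3>1]
(A,S): not NE [P1→C gives 7>2; P2→Q gives 3>0]
(B,P): not NE [P1→C gives 9>3; P2→S gives 9>0]
(B,Q): not NE [P1→D gives 10>9; P2→S gives 9>0]
(B,R): not NE [P1→C gives 7>5]
(B,S): NE
(C,P): not NE [P2→Q gives 7>4]
(C,Q): not NE [P1→D gives 10>6]
(C,R): not NE [P2→Q gives 7>4]
(C,S): not NE [P2→Q gives 7>5]
(D,P): not NE [P1→C gives 9>5; P2→R gives 8>0]
(D,Q): not NE [P2→R gives 8>3]
(D,R): not NE [P1→C gives 7>3]
(D,S): not NE [P1→C gives 7>3; P2→R gives 8>5]

Nash profiles: (B,S)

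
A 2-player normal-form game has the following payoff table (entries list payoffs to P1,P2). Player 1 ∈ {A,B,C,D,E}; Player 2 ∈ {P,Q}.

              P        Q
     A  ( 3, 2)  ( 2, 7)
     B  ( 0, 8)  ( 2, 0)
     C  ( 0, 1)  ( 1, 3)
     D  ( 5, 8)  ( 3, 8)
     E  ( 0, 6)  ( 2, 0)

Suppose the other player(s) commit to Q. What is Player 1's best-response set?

u_1(A vs Q) = 2
u_1(B vs Q) = 2
u_1(C vs Q) = 1
u_1(D vs Q) = 3
u_1(E vs Q) = 2
max payoff 3 at {D}

BR_1 = {D}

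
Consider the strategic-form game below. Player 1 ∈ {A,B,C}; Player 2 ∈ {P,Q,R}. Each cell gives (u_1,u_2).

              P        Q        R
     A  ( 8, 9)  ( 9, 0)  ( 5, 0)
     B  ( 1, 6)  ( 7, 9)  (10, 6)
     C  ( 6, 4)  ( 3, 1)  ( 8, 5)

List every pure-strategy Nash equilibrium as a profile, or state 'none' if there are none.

(A,P): NE
(A,Q): not NE [P2→P gives 9>0]
(A,R): not NE [P1→B gives 10>5; P2→P gives 9>0]
(B,P): not NE [P1→A gives 8>1; P2→Q gives 9>6]
(B,Q): not NE [P1→A gives 9>7]
(B,R): not NE [P2→Q gives 9>6]
(C,P): not NE [P1→A gives 8>6; P2→R gives 5>4]
(C,Q): not NE [P1→A gives 9>3; P2→R gives 5>1]
(C,R): not NE [P1→B gives 10>8]

Nash profiles: (A,P)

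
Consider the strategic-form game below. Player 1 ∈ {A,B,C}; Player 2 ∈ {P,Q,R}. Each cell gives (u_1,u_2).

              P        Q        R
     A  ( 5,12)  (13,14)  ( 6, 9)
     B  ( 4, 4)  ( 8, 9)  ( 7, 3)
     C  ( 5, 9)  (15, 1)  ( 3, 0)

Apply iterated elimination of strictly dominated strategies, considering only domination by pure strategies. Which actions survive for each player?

P2 drop R (P beats it: A:12>9 B:4>3 C:9>0)
P1 drop B (A beats it: P:5>4 Q:13>8)
P1→{A,C} P2→{P,Q}

Survivors P1:{A,C} P2:{P,Q}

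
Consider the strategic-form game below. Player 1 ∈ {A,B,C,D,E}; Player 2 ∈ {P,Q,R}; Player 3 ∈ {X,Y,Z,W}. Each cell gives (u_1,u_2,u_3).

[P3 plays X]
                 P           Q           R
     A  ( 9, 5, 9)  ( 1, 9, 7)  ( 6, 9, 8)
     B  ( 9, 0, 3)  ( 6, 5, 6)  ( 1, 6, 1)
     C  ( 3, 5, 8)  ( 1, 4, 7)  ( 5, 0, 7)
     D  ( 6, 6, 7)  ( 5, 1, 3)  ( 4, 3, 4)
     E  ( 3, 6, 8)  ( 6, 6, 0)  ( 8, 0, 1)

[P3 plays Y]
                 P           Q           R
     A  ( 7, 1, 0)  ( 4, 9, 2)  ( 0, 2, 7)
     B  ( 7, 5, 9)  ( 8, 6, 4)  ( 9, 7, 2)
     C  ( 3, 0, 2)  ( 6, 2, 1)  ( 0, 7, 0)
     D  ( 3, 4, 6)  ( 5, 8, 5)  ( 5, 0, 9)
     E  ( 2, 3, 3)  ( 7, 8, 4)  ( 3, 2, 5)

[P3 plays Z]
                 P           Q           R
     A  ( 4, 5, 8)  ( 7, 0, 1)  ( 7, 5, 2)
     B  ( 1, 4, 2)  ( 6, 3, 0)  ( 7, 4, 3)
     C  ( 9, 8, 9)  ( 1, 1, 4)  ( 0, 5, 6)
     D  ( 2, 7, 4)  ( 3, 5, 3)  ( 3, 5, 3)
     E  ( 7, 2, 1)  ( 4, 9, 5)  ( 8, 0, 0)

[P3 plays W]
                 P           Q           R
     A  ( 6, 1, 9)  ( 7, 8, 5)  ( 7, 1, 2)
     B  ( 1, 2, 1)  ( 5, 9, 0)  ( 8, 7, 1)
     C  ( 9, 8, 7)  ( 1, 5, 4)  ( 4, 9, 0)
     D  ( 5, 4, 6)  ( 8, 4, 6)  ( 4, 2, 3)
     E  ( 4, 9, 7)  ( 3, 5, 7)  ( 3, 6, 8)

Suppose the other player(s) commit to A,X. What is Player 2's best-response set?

u_2(P vs A,X) = 5
u_2(Q vs A,X) = 9
u_2(R vs A,X) = 9
max payoff 9 at {Q,R}

BR_2 = {Q,R}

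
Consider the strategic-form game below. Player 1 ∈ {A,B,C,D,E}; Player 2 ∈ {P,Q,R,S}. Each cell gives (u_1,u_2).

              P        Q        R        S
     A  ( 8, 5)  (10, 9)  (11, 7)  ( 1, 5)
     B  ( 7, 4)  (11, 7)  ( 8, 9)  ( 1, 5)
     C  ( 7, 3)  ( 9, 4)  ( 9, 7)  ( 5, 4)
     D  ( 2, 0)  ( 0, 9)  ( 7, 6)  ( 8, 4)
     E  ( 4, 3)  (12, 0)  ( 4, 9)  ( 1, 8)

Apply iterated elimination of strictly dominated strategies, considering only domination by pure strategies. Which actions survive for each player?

P2 drop P (R beats it: A:7>5 B:9>4 C:7>3 D:6>0 E:9>3)
P2 drop S (R beats it: A:7>5 B:9>5 C:7>4 D:6>4 E:9>8)
P1 drop C (A beats it: Q:10>9 R:11>9)
P1 drop D (A beats it: Q:10>0 R:11>7)
P1→{A,B,E} P2→{Q,R}

Remaining: P1:{A,B,E} P2:{Q,R}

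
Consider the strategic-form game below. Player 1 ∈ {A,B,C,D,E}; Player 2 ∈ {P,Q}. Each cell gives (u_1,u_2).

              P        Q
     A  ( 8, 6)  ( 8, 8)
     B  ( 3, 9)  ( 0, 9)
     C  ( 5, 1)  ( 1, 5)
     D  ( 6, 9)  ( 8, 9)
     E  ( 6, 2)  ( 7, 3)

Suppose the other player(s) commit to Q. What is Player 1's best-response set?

argmax u_1 = {A,D}

u_1(A vs Q) = 8
u_1(B vs Q) = 0
u_1(C vs Q) = 1
u_1(D vs Q) = 8
u_1(E vs Q) = 7
max payoff 8 at {A,D}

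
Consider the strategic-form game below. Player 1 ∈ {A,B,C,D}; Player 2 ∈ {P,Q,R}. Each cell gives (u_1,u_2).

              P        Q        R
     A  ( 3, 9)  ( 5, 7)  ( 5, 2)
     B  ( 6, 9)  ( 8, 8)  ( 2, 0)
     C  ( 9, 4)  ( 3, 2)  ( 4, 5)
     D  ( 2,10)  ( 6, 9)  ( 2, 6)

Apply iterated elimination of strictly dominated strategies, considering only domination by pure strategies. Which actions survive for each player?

P2 drop Q (P beats it: A:9>7 B:9>8 C:4>2 D:10>9)
P1 drop B (C beats it: P:9>6 R:4>2)
P1 drop D (A beats it: P:3>2 R:5>2)
P1→{A,C} P2→{P,R}

Survivors P1:{A,C} P2:{P,R}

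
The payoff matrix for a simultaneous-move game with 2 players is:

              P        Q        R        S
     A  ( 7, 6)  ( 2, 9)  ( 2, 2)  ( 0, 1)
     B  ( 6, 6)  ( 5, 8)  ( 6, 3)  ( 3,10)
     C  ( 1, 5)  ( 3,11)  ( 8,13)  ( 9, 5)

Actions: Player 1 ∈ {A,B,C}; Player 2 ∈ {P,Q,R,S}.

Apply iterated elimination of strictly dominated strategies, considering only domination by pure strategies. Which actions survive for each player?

P2 drop P (Q beats it: A:9>6 B:8>6 C:11>5)
P1 drop A (B beats it: Q:5>2 R:6>2 S:3>0)
P1→{B,C} P2→{Q,R,S}

IESDS → P1:{B,C} P2:{Q,R,S}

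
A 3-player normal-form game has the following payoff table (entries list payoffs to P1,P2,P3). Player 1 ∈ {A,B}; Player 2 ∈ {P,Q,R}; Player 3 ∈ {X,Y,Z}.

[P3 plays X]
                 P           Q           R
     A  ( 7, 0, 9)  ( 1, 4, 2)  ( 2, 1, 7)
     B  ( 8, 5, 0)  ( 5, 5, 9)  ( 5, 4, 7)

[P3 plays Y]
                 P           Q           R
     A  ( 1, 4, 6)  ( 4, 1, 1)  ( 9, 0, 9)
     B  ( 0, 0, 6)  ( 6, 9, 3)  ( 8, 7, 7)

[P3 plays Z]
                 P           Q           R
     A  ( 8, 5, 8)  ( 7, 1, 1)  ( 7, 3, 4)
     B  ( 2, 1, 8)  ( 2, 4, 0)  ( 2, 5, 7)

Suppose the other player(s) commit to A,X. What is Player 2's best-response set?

u_2(P vs A,X) = 0
u_2(Q vs A,X) = 4
u_2(R vs A,X) = 1
max payoff 4 at {Q}

argmax u_2 = {Q}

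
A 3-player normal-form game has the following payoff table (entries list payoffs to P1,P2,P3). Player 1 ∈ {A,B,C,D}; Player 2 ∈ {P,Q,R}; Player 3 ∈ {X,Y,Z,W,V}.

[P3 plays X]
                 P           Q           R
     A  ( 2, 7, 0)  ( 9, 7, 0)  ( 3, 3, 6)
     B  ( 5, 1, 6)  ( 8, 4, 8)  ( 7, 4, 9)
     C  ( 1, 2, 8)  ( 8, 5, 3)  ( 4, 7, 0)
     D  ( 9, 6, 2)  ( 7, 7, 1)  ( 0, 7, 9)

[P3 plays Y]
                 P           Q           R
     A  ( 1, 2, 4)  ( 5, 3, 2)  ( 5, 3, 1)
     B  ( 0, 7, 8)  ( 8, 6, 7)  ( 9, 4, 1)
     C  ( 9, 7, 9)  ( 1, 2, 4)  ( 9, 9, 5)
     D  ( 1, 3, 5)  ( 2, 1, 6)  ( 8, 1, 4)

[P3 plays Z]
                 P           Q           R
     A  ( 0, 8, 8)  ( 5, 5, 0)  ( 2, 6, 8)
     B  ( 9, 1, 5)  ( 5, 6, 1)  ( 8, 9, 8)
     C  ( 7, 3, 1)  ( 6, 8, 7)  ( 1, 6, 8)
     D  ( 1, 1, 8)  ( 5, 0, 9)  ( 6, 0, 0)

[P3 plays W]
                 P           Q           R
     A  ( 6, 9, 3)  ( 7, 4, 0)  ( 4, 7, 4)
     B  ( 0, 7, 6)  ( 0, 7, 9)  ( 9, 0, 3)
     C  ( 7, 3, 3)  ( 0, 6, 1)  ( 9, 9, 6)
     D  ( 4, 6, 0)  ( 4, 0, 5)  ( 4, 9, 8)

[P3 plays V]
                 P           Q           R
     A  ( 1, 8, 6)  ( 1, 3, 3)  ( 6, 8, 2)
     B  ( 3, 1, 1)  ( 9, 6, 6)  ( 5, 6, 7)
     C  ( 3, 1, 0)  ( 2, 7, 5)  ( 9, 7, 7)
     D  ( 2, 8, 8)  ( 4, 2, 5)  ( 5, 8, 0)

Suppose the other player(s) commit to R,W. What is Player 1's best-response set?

argmax u_1 = {B,C}

u_1(A vs R,W) = 4
u_1(B vs R,W) = 9
u_1(C vs R,W) = 9
u_1(D vs R,W) = 4
max payoff 9 at {B,C}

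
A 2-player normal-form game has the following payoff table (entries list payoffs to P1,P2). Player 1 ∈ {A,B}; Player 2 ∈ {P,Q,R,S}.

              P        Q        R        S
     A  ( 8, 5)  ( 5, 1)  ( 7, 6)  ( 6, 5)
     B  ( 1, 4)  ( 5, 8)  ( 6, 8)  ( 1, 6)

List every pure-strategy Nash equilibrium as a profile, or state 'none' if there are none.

(A,P): not NE [P2→R gives 6>5]
(A,Q): not NE [P2→R gives 6>1]
(A,R): NE
(A,S): not NE [P2→R gives 6>5]
(B,P): not NE [P1→A gives 8>1; P2→R gives 8>4]
(B,Q): NE
(B,R): not NE [P1→A gives 7>6]
(B,S): not NE [P1→A gives 6>1; P2→R gives 8>6]

PSNE = {(A,R), (B,Q)}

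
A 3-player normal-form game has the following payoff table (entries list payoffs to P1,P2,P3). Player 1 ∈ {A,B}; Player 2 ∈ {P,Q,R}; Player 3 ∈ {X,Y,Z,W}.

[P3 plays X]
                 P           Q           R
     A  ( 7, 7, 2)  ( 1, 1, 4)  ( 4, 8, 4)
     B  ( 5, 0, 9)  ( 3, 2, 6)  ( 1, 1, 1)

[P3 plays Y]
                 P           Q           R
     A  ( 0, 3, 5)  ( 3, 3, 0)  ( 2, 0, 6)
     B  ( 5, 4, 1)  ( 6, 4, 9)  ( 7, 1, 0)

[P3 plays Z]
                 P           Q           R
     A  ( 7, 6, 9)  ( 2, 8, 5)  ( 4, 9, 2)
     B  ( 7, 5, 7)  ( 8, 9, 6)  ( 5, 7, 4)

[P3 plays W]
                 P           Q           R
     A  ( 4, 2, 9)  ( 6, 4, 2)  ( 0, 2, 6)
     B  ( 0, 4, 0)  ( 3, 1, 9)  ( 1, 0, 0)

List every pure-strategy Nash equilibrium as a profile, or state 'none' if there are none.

NE set: (B,Q,Y)

(A,P,X): not NE [P2→R gives 8>7; P3→W gives 9>2]
(A,P,Y): not NE [P1→B gives 5>0; P3→W gives 9>5]
(A,P,Z): not NE [P2→R gives 9>6]
(A,P,W): not NE [P2→Q gives 4>2]
(A,Q,X): not NE [P1→B gives 3>1; P2→R gives 8>1; P3→Z gives 5>4]
(A,Q,Y): not NE [P1→B gives 6>3; P3→Z gives 5>0]
(A,Q,Z): not NE [P1→B gives 8>2; P2→R gives 9>8]
(A,Q,W): not NE [P3→Z gives 5>2]
(A,R,X): not NE [P3→W gives 6>4]
(A,R,Y): not NE [P1→B gives 7>2; P2→Q gives 3>0]
(A,R,Z): not NE [P1→B gives 5>4; P3→W gives 6>2]
(A,R,W): not NE [P1→B gives 1>0; P2→Q gives 4>2]
(B,P,X): not NE [P1→A gives 7>5; P2→Q gives 2>0]
(B,P,Y): not NE [P3→X gives 9>1]
(B,P,Z): not NE [P2→Q gives 9>5; P3→X gives 9>7]
(B,P,W): not NE [P1→A gives 4>0; P3→X gives 9>0]
(B,Q,X): not NE [P3→W gives 9>6]
(B,Q,Y): NE
(B,Q,Z): not NE [P3→W gives 9>6]
(B,Q,W): not NE [P1→A gives 6>3; P2→P gives 4>1]
(B,R,X): not NE [P1→A gives 4>1; P2→Q gives 2>1; P3→Z gives 4>1]
(B,R,Y): not NE [P2→Q gives 4>1; P3→Z gives 4>0]
(B,R,Z): not NE [P2→Q gives 9>7]
(B,R,W): not NE [P2→P gives 4>0; P3→Z gives 4>0]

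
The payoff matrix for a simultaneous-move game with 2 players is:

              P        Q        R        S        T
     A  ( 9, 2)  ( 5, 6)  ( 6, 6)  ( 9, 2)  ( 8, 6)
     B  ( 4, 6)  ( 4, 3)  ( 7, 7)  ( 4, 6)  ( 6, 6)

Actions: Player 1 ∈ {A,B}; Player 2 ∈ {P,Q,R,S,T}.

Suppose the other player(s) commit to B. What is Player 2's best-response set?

u_2(P vs B) = 6
u_2(Q vs B) = 3
u_2(R vs B) = 7
u_2(S vs B) = 6
u_2(T vs B) = 6
max payoff 7 at {R}

argmax u_2 = {R}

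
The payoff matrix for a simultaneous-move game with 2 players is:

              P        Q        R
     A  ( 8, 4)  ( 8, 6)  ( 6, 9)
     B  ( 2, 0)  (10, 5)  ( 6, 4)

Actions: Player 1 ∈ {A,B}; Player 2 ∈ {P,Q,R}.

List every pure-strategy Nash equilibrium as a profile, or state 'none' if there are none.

Nash profiles: (A,R), (B,Q)

(A,P): not NE [P2→R gives 9>4]
(A,Q): not NE [P1→B gives 10>8; P2→R gives 9>6]
(A,R): NE
(B,P): not NE [P1→A gives 8>2; P2→Q gives 5>0]
(B,Q): NE
(B,R): not NE [P2→Q gives 5>4]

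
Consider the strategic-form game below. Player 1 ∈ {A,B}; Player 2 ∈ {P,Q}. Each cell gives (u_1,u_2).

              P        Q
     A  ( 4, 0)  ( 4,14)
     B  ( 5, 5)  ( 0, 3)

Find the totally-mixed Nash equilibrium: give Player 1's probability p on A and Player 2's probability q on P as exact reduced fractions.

P1 indiff ⇒ q·4+(1-q)·4 = q·5+(1-q)·0 ⇒ q(-1) = (1-q)(-4) ⇒ q = 4/5
P2 indiff ⇒ p·0+(1-p)·5 = p·14+(1-p)·3 ⇒ p(-14) = (1-p)(-2) ⇒ p = 1/8

P1 mixes 1/8 on A; P2 mixes 4/5 on P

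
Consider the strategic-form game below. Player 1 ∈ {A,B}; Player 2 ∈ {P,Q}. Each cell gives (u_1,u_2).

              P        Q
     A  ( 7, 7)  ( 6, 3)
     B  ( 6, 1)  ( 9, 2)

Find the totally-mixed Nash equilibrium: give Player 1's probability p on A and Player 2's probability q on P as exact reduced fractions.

P1 indiff ⇒ q·7+(1-q)·6 = q·6+(1-q)·9 ⇒ q(1) = (1-q)(3) ⇒ q = 3/4
P2 indiff ⇒ p·7+(1-p)·1 = p·3+(1-p)·2 ⇒ p(4) = (1-p)(1) ⇒ p = 1/5

p=1/5, q=3/4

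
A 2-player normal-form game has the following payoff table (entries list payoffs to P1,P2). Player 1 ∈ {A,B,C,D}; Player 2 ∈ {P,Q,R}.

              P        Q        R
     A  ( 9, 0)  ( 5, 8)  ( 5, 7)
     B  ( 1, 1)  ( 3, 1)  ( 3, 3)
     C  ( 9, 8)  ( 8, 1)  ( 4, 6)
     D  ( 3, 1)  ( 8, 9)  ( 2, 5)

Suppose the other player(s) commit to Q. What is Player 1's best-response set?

u_1(A vs Q) = 5
u_1(B vs Q) = 3
u_1(C vs Q) = 8
u_1(D vs Q) = 8
max payoff 8 at {C,D}

argmax u_1 = {C,D}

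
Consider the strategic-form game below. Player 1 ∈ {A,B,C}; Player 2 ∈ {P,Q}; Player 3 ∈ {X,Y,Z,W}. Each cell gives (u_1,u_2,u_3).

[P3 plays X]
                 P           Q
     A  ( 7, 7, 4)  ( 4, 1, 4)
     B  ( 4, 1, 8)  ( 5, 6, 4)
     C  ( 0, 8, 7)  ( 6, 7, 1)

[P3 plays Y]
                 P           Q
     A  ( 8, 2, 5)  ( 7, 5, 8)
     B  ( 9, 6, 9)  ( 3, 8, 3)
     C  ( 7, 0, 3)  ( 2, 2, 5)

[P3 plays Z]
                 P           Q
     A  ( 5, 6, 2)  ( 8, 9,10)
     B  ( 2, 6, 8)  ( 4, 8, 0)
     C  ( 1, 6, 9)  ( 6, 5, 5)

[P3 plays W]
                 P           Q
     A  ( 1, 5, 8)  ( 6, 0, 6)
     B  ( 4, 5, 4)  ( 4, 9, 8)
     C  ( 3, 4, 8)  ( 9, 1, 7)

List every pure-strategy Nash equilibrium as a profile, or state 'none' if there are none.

NE set: (A,Q,Z)

(A,P,X): not NE [P3→W gives 8>4]
(A,P,Y): not NE [P1→B gives 9>8; P2→Q gives 5>2; P3→W gives 8>5]
(A,P,Z): not NE [P2→Q gives 9>6; P3→W gives 8>2]
(A,P,W): not NE [P1→B gives 4>1]
(A,Q,X): not NE [P1→C gives 6>4; P2→P gives 7>1; P3→Z gives 10>4]
(A,Q,Y): not NE [P3→Z gives 10>8]
(A,Q,Z): NE
(A,Q,W): not NE [P1→C gives 9>6; P2→P gives 5>0; P3→Z gives 10>6]
(B,P,X): not NE [P1→A gives 7>4; P2→Q gives 6>1; P3→Y gives 9>8]
(B,P,Y): not NE [P2→Q gives 8>6]
(B,P,Z): not NE [P1→A gives 5>2; P2→Q gives 8>6; P3→Y gives 9>8]
(B,P,W): not NE [P2→Q gives 9>5; P3→Y gives 9>4]
(B,Q,X): not NE [P1→C gives 6>5; P3→W gives 8>4]
(B,Q,Y): not NE [P1→A gives 7>3; P3→W gives 8>3]
(B,Q,Z): not NE [P1→A gives 8>4; P3→W gives 8>0]
(B,Q,W): not NE [P1→C gives 9>4]
(C,P,X): not NE [P1→A gives 7>0; P3→Z gives 9>7]
(C,P,Y): not NE [P1→B gives 9>7; P2→Q gives 2>0; P3→Z gives 9>3]
(C,P,Z): not NE [P1→A gives 5>1]
(C,P,W): not NE [P1→B gives 4>3; P3→Z gives 9>8]
(C,Q,X): not NE [P2→P gives 8>7; P3→W gives 7>1]
(C,Q,Y): not NE [P1→A gives 7>2; P3→W gives 7>5]
(C,Q,Z): not NE [P1→A gives 8>6; P2→P gives 6>5; P3→W gives 7>5]
(C,Q,W): not NE [P2→P gives 4>1]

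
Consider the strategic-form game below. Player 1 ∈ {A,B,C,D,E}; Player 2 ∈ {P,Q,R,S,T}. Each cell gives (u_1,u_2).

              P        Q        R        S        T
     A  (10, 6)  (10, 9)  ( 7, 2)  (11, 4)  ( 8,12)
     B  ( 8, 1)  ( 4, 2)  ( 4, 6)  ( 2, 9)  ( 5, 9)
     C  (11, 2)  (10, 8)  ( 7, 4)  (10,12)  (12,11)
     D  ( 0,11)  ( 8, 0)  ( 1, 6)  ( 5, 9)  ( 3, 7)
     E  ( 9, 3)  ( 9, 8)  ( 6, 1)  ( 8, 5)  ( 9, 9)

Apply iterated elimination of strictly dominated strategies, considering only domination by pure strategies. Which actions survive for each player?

P1 drop B (A beats it: P:10>8 Q:10>4 R:7>4 S:11>2 T:8>5)
P1 drop D (A beats it: P:10>0 Q:10>8 R:7>1 S:11>5 T:8>3)
P1 drop E (C beats it: P:11>9 Q:10>9 R:7>6 S:10>8 T:12>9)
P2 drop P (Q beats it: A:9>6 C:8>2)
P2 drop Q (T beats it: A:12>9 C:11>8)
P2 drop R (S beats it: A:4>2 C:12>4)
P1→{A,C} P2→{S,T}

Remaining: P1:{A,C} P2:{S,T}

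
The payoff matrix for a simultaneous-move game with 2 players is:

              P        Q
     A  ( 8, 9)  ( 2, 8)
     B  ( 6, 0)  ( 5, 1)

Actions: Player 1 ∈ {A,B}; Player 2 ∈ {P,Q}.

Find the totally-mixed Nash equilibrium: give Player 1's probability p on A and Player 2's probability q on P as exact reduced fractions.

P1 mixes 1/2 on A; P2 mixes 3/5 on P

P1 indiff ⇒ q·8+(1-q)·2 = q·6+(1-q)·5 ⇒ q(2) = (1-q)(3) ⇒ q = 3/5
P2 indiff ⇒ p·9+(1-p)·0 = p·8+(1-p)·1 ⇒ p(1) = (1-p)(1) ⇒ p = 1/2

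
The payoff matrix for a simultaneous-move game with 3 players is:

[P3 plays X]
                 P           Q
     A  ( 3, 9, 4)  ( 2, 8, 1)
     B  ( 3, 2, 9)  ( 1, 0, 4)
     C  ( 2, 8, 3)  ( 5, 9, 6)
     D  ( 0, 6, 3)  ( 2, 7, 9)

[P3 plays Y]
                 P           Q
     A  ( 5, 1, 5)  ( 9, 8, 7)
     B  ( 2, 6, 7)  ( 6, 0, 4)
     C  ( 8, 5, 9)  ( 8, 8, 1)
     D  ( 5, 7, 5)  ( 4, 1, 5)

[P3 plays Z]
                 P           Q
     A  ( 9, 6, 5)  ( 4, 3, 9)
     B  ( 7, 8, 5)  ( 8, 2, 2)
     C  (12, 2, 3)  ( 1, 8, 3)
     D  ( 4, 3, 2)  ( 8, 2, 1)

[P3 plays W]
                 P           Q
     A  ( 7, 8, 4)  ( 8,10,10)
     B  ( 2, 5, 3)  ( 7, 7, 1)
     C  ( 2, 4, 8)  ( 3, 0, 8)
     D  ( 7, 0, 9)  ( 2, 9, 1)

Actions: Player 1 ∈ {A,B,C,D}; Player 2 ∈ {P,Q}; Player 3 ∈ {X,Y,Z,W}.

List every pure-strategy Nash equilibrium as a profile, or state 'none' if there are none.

(A,P,X): not NE [P3→Z gives 5>4]
(A,P,Y): not NE [P1→C gives 8>5; P2→Q gives 8>1]
(A,P,Z): not NE [P1→C gives 12>9]
(A,P,W): not NE [P2→Q gives 10>8; P3→Z gives 5>4]
(A,Q,X): not NE [P1→C gives 5>2; P2→P gives 9>8; P3→W gives 10>1]
(A,Q,Y): not NE [P3→W gives 10>7]
(A,Q,Z): not NE [P1→D gives 8>4; P2→P gives 6>3; P3→W gives 10>9]
(A,Q,W): NE
(B,P,X): NE
(B,P,Y): not NE [P1→C gives 8>2; P3→X gives 9>7]
(B,P,Z): not NE [P1→C gives 12>7; P3→X gives 9>5]
(B,P,W): not NE [P1→D gives 7>2; P2→Q gives 7>5; P3→X gives 9>3]
(B,Q,X): not NE [P1→C gives 5>1; P2→P gives 2>0]
(B,Q,Y): not NE [P1→A gives 9>6; P2→P gives 6>0]
(B,Q,Z): not NE [P2→P gives 8>2; P3→Y gives 4>2]
(B,Q,W): not NE [P1→A gives 8>7; P3→Y gives 4>1]
(C,P,X): not NE [P1→B gives 3>2; P2→Q gives 9>8; P3→Y gives 9>3]
(C,P,Y): not NE [P2→Q gives 8>5]
(C,P,Z): not NE [P2→Q gives 8>2; P3→Y gives 9>3]
(C,P,W): not NE [P1→D gives 7>2; P3→Y gives 9>8]
(C,Q,X): not NE [P3→W gives 8>6]
(C,Q,Y): not NE [P1→A gives 9>8; P3→W gives 8>1]
(C,Q,Z): not NE [P1→D gives 8>1; P3→W gives 8>3]
(C,Q,W): not NE [P1→A gives 8>3; P2→P gives 4>0]
(D,P,X): not NE [P1→B gives 3>0; P2→Q gives 7>6; P3→W gives 9>3]
(D,P,Y): not NE [P1→C gives 8>5; P3→W gives 9>5]
(D,P,Z): not NE [P1→C gives 12>4; P3→W gives 9>2]
(D,P,W): not NE [P2→Q gives 9>0]
(D,Q,X): not NE [P1→C gives 5>2]
(D,Q,Y): not NE [P1→A gives 9>4; P2→P gives 7>1; P3→X gives 9>5]
(D,Q,Z): not NE [P2→P gives 3>2; P3→X gives 9>1]
(D,Q,W): not NE [P1→A gives 8>2; P3→X gives 9>1]

Nash profiles: (A,Q,W), (B,P,X)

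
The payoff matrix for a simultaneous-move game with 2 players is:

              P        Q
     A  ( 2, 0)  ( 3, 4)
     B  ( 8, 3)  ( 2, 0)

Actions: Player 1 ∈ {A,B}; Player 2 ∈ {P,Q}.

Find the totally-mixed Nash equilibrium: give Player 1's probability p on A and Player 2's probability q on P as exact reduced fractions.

P1 mixes 3/7 on A; P2 mixes 1/7 on P

P1 indiff ⇒ q·2+(1-q)·3 = q·8+(1-q)·2 ⇒ q(-6) = (1-q)(-1) ⇒ q = 1/7
P2 indiff ⇒ p·0+(1-p)·3 = p·4+(1-p)·0 ⇒ p(-4) = (1-p)(-3) ⇒ p = 3/7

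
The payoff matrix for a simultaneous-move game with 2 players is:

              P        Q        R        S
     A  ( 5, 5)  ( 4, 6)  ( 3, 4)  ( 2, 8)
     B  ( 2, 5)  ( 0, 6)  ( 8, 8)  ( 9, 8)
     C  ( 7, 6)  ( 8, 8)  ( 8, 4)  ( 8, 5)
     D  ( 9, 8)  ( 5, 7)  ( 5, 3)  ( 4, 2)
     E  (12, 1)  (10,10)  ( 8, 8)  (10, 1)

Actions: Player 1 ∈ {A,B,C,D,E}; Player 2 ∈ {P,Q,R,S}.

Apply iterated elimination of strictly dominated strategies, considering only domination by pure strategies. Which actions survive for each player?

P1 drop A (C beats it: P:7>5 Q:8>4 R:8>3 S:8>2)
P1 drop D (E beats it: P:12>9 Q:10>5 R:8>5 S:10>4)
P2 drop P (Q beats it: B:6>5 C:8>6 E:10>1)
P1→{B,C,E} P2→{Q,R,S}

Remaining: P1:{B,C,E} P2:{Q,R,S}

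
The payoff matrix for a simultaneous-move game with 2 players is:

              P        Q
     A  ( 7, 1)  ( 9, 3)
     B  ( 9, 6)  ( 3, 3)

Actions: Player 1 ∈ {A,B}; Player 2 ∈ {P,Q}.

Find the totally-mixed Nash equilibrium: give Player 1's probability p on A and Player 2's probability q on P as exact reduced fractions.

P1 indiff ⇒ q·7+(1-q)·9 = q·9+(1-q)·3 ⇒ q(-2) = (1-q)(-6) ⇒ q = 3/4
P2 indiff ⇒ p·1+(1-p)·6 = p·3+(1-p)·3 ⇒ p(-2) = (1-p)(-3) ⇒ p = 3/5

(p,q) = (3/5, 3/4)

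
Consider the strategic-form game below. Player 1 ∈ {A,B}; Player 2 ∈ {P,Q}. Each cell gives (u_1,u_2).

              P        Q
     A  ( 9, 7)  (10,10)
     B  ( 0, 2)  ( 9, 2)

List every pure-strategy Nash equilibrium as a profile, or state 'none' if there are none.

NE set: (A,Q)

(A,P): not NE [P2→Q gives 10>7]
(A,Q): NE
(B,P): not NE [P1→A gives 9>0]
(B,Q): not NE [P1→A gives 10>9]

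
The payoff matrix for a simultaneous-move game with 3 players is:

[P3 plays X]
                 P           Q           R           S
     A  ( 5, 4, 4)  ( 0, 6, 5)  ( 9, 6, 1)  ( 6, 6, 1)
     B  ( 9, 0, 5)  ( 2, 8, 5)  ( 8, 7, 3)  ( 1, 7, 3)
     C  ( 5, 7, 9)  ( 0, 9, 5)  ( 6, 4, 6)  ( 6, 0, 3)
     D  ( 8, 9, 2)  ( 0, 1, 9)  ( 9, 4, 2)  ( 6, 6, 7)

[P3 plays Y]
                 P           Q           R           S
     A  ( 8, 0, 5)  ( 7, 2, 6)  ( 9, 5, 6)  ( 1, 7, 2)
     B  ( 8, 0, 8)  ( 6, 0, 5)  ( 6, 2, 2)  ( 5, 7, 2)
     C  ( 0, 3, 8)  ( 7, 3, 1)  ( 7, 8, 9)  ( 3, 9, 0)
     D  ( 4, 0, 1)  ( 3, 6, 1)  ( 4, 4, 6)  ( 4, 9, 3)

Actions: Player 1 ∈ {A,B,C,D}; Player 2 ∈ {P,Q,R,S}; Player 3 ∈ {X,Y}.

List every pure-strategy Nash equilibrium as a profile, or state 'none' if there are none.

(A,P,X): not NE [P1→B gives 9>5; P2→S gives 6>4; P3→Y gives 5>4]
(A,P,Y): not NE [P2→S gives 7>0]
(A,Q,X): not NE [P1→B gives 2>0; P3→Y gives 6>5]
(A,Q,Y): not NE [P2→S gives 7>2]
(A,R,X): not NE [P3→Y gives 6>1]
(A,R,Y): not NE [P2→S gives 7>5]
(A,S,X): not NE [P3→Y gives 2>1]
(A,S,Y): not NE [P1→B gives 5>1]
(B,P,X): not NE [P2→Q gives 8>0; P3→Y gives 8>5]
(B,P,Y): not NE [P2→S gives 7>0]
(B,Q,X): NE
(B,Q,Y): not NE [P1→C gives 7>6; P2→S gives 7>0]
(B,R,X): not NE [P1→D gives 9>8; P2→Q gives 8>7]
(B,R,Y): not NE [P1→A gives 9>6; P2→S gives 7>2; P3→X gives 3>2]
(B,S,X): not NE [P1→D gives 6>1; P2→Q gives 8>7]
(B,S,Y): not NE [P3→X gives 3>2]
(C,P,X): not NE [P1→B gives 9>5; P2→Q gives 9>7]
(C,P,Y): not NE [P1→B gives 8>0; P2→S gives 9>3; P3→X gives 9>8]
(C,Q,X): not NE [P1→B gives 2>0]
(C,Q,Y): not NE [P2→S gives 9>3; P3→X gives 5>1]
(C,R,X): not NE [P1→D gives 9>6; P2→Q gives 9>4; P3→Y gives 9>6]
(C,R,Y): not NE [P1→A gives 9>7; P2→S gives 9>8]
(C,S,X): not NE [P2→Q gives 9>0]
(C,S,Y): not NE [P1→B gives 5>3; P3→X gives 3>0]
(D,P,X): not NE [P1→B gives 9>8]
(D,P,Y): not NE [P1→B gives 8>4; P2→S gives 9>0; P3→X gives 2>1]
(D,Q,X): not NE [P1→B gives 2>0; P2→P gives 9>1]
(D,Q,Y): not NE [P1→C gives 7>3; P2→S gives 9>6; P3→X gives 9>1]
(D,R,X): not NE [P2→P gives 9>4; P3→Y gives 6>2]
(D,R,Y): not NE [P1→A gives 9>4; P2→S gives 9>4]
(D,S,X): not NE [P2→P gives 9>6]
(D,S,Y): not NE [P1→B gives 5>4; P3→X gives 7>3]

PSNE = {(B,Q,X)}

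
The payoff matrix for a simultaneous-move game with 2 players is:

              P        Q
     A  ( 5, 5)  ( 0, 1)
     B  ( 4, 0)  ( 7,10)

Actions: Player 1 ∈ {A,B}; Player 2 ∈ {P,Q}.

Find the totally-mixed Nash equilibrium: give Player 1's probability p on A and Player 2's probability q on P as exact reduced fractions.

P1 indiff ⇒ q·5+(1-q)·0 = q·4+(1-q)·7 ⇒ q(1) = (1-q)(7) ⇒ q = 7/8
P2 indiff ⇒ p·5+(1-p)·0 = p·1+(1-p)·10 ⇒ p(4) = (1-p)(10) ⇒ p = 5/7

(p,q) = (5/7, 7/8)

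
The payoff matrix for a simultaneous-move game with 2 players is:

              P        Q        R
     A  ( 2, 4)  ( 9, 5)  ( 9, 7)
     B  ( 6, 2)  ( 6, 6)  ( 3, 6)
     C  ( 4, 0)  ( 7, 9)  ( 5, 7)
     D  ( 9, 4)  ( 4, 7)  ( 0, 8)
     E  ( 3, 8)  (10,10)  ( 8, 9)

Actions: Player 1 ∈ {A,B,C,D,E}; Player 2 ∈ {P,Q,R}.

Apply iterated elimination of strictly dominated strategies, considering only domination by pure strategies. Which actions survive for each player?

P2 drop P (Q beats it: A:5>4 B:6>2 C:9>0 D:7>4 E:10>8)
P1 drop B (A beats it: Q:9>6 R:9>3)
P1 drop C (A beats it: Q:9>7 R:9>5)
P1 drop D (A beats it: Q:9>4 R:9>0)
P1→{A,E} P2→{Q,R}

Remaining: P1:{A,E} P2:{Q,R}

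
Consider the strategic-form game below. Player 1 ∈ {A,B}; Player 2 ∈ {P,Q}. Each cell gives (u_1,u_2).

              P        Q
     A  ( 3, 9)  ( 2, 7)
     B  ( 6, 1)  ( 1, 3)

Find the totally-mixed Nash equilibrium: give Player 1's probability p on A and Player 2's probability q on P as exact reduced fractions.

(p,q) = (1/2, 1/4)

P1 indiff ⇒ q·3+(1-q)·2 = q·6+(1-q)·1 ⇒ q(-3) = (1-q)(-1) ⇒ q = 1/4
P2 indiff ⇒ p·9+(1-p)·1 = p·7+(1-p)·3 ⇒ p(2) = (1-p)(2) ⇒ p = 1/2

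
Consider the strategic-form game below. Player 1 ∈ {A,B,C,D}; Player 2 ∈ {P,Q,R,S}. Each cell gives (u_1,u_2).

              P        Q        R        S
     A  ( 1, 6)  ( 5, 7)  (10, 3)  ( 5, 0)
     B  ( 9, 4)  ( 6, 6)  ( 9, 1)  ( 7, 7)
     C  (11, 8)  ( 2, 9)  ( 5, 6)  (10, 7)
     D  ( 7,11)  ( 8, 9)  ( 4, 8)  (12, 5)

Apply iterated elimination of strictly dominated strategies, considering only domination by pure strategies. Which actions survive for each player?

Survivors P1:{B,C,D} P2:{P,Q,S}

P2 drop R (P beats it: A:6>3 B:4>1 C:8>6 D:11>8)
P1 drop A (B beats it: P:9>1 Q:6>5 S:7>5)
P1→{B,C,D} P2→{P,Q,S}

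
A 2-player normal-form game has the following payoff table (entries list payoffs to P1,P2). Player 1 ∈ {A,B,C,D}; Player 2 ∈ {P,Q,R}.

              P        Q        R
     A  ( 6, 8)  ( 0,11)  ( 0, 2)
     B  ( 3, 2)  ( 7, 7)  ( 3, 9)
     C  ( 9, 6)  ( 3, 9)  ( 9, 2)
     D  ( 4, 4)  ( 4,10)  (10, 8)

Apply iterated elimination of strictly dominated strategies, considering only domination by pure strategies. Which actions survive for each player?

P1 drop A (C beats it: P:9>6 Q:3>0 R:9>0)
P2 drop P (Q beats it: B:7>2 C:9>6 D:10>4)
P1 drop C (D beats it: Q:4>3 R:10>9)
P1→{B,D} P2→{Q,R}

IESDS → P1:{B,D} P2:{Q,R}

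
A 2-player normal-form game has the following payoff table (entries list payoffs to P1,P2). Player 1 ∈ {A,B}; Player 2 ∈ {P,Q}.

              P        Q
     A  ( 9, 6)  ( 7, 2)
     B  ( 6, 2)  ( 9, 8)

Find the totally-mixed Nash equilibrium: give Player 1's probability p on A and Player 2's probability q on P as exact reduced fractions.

p=3/5, q=2/5

P1 indiff ⇒ q·9+(1-q)·7 = q·6+(1-q)·9 ⇒ q(3) = (1-q)(2) ⇒ q = 2/5
P2 indiff ⇒ p·6+(1-p)·2 = p·2+(1-p)·8 ⇒ p(4) = (1-p)(6) ⇒ p = 3/5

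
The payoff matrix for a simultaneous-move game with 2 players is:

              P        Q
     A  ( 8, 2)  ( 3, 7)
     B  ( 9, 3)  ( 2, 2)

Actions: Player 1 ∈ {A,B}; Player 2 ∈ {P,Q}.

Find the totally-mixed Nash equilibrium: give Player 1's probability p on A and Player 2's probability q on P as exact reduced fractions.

P1 indiff ⇒ q·8+(1-q)·3 = q·9+(1-q)·2 ⇒ q(-1) = (1-q)(-1) ⇒ q = 1/2
P2 indiff ⇒ p·2+(1-p)·3 = p·7+(1-p)·2 ⇒ p(-5) = (1-p)(-1) ⇒ p = 1/6

p=1/6, q=1/2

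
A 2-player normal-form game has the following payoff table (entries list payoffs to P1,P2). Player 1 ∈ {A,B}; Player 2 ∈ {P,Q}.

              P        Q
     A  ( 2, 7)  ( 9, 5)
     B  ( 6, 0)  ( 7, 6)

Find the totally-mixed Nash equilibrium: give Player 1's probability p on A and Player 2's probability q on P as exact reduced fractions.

p=3/4, q=1/3

P1 indiff ⇒ q·2+(1-q)·9 = q·6+(1-q)·7 ⇒ q(-4) = (1-q)(-2) ⇒ q = 1/3
P2 indiff ⇒ p·7+(1-p)·0 = p·5+(1-p)·6 ⇒ p(2) = (1-p)(6) ⇒ p = 3/4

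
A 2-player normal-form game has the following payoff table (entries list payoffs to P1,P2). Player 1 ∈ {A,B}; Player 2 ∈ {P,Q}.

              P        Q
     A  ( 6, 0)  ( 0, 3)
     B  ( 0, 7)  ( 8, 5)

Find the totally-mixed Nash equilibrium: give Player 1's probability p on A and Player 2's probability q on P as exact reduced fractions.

(p,q) = (2/5, 4/7)

P1 indiff ⇒ q·6+(1-q)·0 = q·0+(1-q)·8 ⇒ q(6) = (1-q)(8) ⇒ q = 4/7
P2 indiff ⇒ p·0+(1-p)·7 = p·3+(1-p)·5 ⇒ p(-3) = (1-p)(-2) ⇒ p = 2/5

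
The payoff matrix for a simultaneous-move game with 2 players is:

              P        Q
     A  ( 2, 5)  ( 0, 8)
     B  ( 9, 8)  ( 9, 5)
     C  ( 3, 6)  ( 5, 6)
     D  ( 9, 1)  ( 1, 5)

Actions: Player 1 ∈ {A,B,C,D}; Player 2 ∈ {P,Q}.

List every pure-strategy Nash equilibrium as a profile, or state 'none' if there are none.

PSNE = {(B,P)}

(A,P): not NE [P1→D gives 9>2; P2→Q gives 8>5]
(A,Q): not NE [P1→B gives 9>0]
(B,P): NE
(B,Q): not NE [P2→P gives 8>5]
(C,P): not NE [P1→D gives 9>3]
(C,Q): not NE [P1→B gives 9>5]
(D,P): not NE [P2→Q gives 5>1]
(D,Q): not NE [P1→B gives 9>1]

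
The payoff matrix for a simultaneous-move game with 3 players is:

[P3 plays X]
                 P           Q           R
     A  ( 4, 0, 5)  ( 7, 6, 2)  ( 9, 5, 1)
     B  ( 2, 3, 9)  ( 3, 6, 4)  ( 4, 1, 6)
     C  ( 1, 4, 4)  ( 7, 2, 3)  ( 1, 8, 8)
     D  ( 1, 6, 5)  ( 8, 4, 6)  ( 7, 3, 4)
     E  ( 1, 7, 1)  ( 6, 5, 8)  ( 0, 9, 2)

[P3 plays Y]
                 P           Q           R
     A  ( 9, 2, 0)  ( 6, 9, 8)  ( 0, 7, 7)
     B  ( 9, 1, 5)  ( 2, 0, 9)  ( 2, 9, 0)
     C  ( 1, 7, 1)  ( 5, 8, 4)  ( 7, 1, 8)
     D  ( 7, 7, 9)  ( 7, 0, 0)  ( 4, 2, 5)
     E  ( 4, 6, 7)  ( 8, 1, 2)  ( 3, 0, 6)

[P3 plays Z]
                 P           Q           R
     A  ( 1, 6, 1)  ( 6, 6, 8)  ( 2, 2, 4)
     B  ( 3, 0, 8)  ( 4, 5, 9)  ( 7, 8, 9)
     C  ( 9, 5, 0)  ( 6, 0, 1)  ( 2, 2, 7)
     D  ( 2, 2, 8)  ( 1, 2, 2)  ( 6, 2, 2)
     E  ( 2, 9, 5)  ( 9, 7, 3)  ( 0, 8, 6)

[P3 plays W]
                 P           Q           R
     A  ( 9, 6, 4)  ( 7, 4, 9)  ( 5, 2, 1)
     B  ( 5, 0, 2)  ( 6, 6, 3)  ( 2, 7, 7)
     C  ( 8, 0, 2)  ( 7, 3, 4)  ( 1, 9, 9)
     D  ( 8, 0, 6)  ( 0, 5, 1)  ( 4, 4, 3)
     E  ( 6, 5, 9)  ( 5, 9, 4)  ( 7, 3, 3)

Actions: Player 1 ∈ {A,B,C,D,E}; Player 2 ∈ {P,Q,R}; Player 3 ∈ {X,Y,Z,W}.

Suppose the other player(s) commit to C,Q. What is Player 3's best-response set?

u_3(X vs C,Q) = 3
u_3(Y vs C,Q) = 4
u_3(Z vs C,Q) = 1
u_3(W vs C,Q) = 4
max payoff 4 at {Y,W}

BR_3 = {Y,W}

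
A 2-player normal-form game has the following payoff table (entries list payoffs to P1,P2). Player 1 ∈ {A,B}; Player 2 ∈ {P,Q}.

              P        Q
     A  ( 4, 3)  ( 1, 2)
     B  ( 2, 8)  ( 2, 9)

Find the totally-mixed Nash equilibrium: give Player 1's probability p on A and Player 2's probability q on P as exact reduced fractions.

P1 mixes 1/2 on A; P2 mixes 1/3 on P

P1 indiff ⇒ q·4+(1-q)·1 = q·2+(1-q)·2 ⇒ q(2) = (1-q)(1) ⇒ q = 1/3
P2 indiff ⇒ p·3+(1-p)·8 = p·2+(1-p)·9 ⇒ p(1) = (1-p)(1) ⇒ p = 1/2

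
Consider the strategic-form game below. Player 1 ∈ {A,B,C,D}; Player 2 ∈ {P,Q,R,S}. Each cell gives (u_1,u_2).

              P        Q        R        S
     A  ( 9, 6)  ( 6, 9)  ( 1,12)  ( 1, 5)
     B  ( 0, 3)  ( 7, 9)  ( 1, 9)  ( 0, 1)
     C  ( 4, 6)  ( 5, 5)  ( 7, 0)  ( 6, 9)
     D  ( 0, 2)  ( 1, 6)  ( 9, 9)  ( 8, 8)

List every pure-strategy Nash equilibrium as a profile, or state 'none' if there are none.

NE set: (B,Q), (D,R)

(A,P): not NE [P2→R gives 12>6]
(A,Q): not NE [P1→B gives 7>6; P2→R gives 12>9]
(A,R): not NE [P1→D gives 9>1]
(A,S): not NE [P1→D gives 8>1; P2→R gives 12>5]
(B,P): not NE [P1→A gives 9>0; P2→R gives 9>3]
(B,Q): NE
(B,R): not NE [P1→D gives 9>1]
(B,S): not NE [P1→D gives 8>0; P2→R gives 9>1]
(C,P): not NE [P1→A gives 9>4; P2→S gives 9>6]
(C,Q): not NE [P1→B gives 7>5; P2→S gives 9>5]
(C,R): not NE [P1→D gives 9>7; P2→S gives 9>0]
(C,S): not NE [P1→D gives 8>6]
(D,P): not NE [P1→A gives 9>0; P2→R gives 9>2]
(D,Q): not NE [P1→B gives 7>1; P2→R gives 9>6]
(D,R): NE
(D,S): not NE [P2→R gives 9>8]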